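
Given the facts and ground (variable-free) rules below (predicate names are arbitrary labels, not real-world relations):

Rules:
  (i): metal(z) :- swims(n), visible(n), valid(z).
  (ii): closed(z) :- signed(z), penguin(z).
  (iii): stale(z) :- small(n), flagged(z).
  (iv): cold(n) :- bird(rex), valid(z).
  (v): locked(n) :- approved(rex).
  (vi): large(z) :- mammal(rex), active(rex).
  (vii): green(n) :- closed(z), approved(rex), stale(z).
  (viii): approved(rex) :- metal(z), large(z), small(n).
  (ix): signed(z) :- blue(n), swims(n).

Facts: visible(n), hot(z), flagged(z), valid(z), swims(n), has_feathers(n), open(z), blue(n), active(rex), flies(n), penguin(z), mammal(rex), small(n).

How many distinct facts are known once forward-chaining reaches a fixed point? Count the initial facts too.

21

Round 1 fires (i), (iii), (vi), (ix), giving metal(z), stale(z), large(z), signed(z).
Round 2 fires (ii), (viii), giving closed(z), approved(rex).
Round 3 fires (v), (vii), giving locked(n), green(n).
Closure: {active(rex), approved(rex), blue(n), closed(z), flagged(z), flies(n), green(n), has_feathers(n), hot(z), large(z), locked(n), mammal(rex), metal(z), open(z), penguin(z), signed(z), small(n), stale(z), swims(n), valid(z), visible(n)} — 21 facts.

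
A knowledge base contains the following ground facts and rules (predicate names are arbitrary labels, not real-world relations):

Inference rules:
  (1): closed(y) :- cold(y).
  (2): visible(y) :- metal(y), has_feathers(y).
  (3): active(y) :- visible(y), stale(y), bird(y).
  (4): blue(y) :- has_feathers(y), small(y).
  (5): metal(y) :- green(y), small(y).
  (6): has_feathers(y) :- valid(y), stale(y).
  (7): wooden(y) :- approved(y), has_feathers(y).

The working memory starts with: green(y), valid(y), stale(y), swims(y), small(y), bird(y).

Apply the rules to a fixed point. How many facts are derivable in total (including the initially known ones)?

Round 1 fires (5), (6), giving metal(y), has_feathers(y).
Round 2 fires (2), (4), giving visible(y), blue(y).
Round 3 fires (3), giving active(y).
Closure: {active(y), bird(y), blue(y), green(y), has_feathers(y), metal(y), small(y), stale(y), swims(y), valid(y), visible(y)} — 11 facts.

11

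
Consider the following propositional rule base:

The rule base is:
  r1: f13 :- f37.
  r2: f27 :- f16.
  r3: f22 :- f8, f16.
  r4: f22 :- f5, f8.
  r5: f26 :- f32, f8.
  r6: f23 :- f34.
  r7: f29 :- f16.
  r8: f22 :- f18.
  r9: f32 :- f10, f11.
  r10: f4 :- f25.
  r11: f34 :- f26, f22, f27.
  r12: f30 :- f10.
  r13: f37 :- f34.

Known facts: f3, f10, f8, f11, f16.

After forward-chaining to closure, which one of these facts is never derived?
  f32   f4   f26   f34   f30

Round 1 fires r2, r3, r7, r9, r12, giving f27, f22, f29, f32, f30.
Round 2 fires r5, giving f26.
Round 3 fires r11, giving f34.
Round 4 fires r6, r13, giving f23, f37.
Round 5 fires r1, giving f13.
Derived: f34 (round 3), f26 (round 2), f30 (round 1), f32 (round 1). f4 never appears in any round.

f4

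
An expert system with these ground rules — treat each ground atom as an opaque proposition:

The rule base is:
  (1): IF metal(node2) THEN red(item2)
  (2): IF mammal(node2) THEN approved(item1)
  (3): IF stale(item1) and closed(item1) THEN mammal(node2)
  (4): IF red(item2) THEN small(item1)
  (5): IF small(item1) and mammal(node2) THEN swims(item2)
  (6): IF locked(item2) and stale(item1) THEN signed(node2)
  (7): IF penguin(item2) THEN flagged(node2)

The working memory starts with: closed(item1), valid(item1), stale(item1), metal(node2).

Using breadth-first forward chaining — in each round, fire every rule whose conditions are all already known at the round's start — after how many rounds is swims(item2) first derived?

3

[1] (1) [IF metal(node2) THEN red(item2)]; (3) [IF stale(item1) and closed(item1) THEN mammal(node2)]. ⇒ new: red(item2), mammal(node2).
[2] (2) [IF mammal(node2) THEN approved(item1)]; (4) [IF red(item2) THEN small(item1)]. ⇒ new: approved(item1), small(item1).
[3] (5) [IF small(item1) and mammal(node2) THEN swims(item2)]. ⇒ new: swims(item2).
swims(item2) first appears in round 3.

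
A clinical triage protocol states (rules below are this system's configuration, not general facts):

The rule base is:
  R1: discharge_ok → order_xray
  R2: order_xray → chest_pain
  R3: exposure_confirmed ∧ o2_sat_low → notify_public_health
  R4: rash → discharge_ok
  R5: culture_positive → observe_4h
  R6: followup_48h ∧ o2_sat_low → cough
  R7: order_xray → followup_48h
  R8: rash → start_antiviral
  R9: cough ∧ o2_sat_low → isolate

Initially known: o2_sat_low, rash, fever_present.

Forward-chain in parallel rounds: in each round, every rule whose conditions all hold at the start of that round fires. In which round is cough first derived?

4

Round 1 fires R4, R8, giving discharge_ok, start_antiviral.
Round 2 fires R1, giving order_xray.
Round 3 fires R2, R7, giving chest_pain, followup_48h.
Round 4 fires R6, giving cough.
cough first appears in round 4.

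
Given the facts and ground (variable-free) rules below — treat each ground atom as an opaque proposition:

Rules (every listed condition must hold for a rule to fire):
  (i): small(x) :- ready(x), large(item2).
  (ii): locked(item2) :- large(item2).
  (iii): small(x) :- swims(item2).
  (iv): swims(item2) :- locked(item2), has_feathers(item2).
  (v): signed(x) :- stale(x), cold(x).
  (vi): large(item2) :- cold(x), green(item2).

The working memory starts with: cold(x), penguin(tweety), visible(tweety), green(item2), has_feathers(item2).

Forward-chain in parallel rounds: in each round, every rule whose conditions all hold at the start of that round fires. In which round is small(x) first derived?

Round 1: (vi) [large(item2) :- cold(x), green(item2).]. New: large(item2).
Round 2: (ii) [locked(item2) :- large(item2).]. New: locked(item2).
Round 3: (iv) [swims(item2) :- locked(item2), has_feathers(item2).]. New: swims(item2).
Round 4: (iii) [small(x) :- swims(item2).]. New: small(x).
small(x) first appears in round 4.

4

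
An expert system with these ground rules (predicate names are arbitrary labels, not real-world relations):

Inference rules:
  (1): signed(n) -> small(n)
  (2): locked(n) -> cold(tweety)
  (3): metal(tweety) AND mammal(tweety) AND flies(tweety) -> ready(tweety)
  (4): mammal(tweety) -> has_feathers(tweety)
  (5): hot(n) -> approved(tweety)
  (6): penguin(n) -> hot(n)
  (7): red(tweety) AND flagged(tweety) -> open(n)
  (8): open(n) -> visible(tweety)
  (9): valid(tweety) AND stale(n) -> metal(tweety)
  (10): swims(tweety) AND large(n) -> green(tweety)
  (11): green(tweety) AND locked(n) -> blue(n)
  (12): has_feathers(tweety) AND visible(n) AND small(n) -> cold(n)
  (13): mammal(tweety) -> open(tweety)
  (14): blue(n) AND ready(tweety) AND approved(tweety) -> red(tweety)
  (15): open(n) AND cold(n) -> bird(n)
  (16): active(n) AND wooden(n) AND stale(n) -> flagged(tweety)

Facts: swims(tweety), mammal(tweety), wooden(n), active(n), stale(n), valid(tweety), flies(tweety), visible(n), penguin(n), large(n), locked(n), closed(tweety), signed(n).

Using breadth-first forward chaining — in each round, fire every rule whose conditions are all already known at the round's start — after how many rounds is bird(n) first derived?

5

Round 1 — (1), (2), (4), (6), (9), (10), (13), (16), derive small(n), cold(tweety), has_feathers(tweety), hot(n), metal(tweety), green(tweety), open(tweety), flagged(tweety).
Round 2 — (3), (5), (11), (12), derive ready(tweety), approved(tweety), blue(n), cold(n).
Round 3 — (14), derive red(tweety).
Round 4 — (7), derive open(n).
Round 5 — (8), (15), derive visible(tweety), bird(n).
bird(n) first appears in round 5.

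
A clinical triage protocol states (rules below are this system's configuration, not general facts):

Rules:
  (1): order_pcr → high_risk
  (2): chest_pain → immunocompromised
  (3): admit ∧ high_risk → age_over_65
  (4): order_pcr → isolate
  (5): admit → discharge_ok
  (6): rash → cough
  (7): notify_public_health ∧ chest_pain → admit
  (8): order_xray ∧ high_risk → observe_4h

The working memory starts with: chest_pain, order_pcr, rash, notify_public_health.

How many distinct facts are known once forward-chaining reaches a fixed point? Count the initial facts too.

Round 1: (1) [order_pcr → high_risk]; (2) [chest_pain → immunocompromised]; (4) [order_pcr → isolate]; (6) [rash → cough]; (7) [notify_public_health ∧ chest_pain → admit]. Adds high_risk, immunocompromised, isolate, cough, admit.
Round 2: (3) [admit ∧ high_risk → age_over_65]; (5) [admit → discharge_ok]. Adds age_over_65, discharge_ok.
Closure: {admit, age_over_65, chest_pain, cough, discharge_ok, high_risk, immunocompromised, isolate, notify_public_health, order_pcr, rash} — 11 facts.

11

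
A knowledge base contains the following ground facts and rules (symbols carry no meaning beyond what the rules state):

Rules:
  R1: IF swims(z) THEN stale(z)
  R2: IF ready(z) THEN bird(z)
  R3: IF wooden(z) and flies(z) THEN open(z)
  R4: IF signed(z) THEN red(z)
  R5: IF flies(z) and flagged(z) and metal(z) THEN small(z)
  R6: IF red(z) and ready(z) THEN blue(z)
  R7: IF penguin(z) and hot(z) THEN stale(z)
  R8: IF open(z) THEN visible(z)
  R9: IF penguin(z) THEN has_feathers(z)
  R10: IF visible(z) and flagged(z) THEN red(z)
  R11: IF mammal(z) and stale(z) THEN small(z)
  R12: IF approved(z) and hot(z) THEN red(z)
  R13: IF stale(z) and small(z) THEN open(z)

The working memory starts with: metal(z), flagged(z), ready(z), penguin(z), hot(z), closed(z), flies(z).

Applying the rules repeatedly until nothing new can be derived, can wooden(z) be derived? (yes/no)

Round 1 — R2, R5, R7, R9, derive bird(z), small(z), stale(z), has_feathers(z).
Round 2 — R13, derive open(z).
Round 3 — R8, derive visible(z).
Round 4 — R10, derive red(z).
Round 5 — R6, derive blue(z).
Fixed point reached. No rule has wooden(z) as a consequent, and it is not given.

no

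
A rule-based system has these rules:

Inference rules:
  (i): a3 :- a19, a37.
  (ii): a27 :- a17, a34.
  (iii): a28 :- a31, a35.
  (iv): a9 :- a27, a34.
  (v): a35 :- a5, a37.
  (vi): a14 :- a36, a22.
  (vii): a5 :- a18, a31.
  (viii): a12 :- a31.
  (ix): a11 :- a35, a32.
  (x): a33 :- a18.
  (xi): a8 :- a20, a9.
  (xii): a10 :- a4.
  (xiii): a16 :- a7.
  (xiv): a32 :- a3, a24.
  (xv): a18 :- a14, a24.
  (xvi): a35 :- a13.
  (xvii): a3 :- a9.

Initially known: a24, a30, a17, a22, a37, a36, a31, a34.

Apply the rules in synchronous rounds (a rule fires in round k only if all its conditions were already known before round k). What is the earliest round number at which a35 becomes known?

[1] (ii) [a27 :- a17, a34.]; (vi) [a14 :- a36, a22.]; (viii) [a12 :- a31.]. ⇒ new: a27, a14, a12.
[2] (iv) [a9 :- a27, a34.]; (xv) [a18 :- a14, a24.]. ⇒ new: a9, a18.
[3] (vii) [a5 :- a18, a31.]; (x) [a33 :- a18.]; (xvii) [a3 :- a9.]. ⇒ new: a5, a33, a3.
[4] (v) [a35 :- a5, a37.]; (xiv) [a32 :- a3, a24.]. ⇒ new: a35, a32.
a35 first appears in round 4.

4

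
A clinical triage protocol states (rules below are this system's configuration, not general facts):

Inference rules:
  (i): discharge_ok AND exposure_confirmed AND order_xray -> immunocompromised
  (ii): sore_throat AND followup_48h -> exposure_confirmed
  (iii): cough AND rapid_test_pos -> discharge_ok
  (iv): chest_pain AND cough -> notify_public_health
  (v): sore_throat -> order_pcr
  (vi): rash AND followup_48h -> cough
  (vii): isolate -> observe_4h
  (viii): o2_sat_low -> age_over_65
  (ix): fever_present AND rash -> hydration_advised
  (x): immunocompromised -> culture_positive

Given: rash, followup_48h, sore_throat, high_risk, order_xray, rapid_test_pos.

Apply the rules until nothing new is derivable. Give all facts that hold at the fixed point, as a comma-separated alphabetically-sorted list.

cough, culture_positive, discharge_ok, exposure_confirmed, followup_48h, high_risk, immunocompromised, order_pcr, order_xray, rapid_test_pos, rash, sore_throat

Round 1: (ii) [sore_throat AND followup_48h -> exposure_confirmed]; (v) [sore_throat -> order_pcr]; (vi) [rash AND followup_48h -> cough]. New: exposure_confirmed, order_pcr, cough.
Round 2: (iii) [cough AND rapid_test_pos -> discharge_ok]. New: discharge_ok.
Round 3: (i) [discharge_ok AND exposure_confirmed AND order_xray -> immunocompromised]. New: immunocompromised.
Round 4: (x) [immunocompromised -> culture_positive]. New: culture_positive.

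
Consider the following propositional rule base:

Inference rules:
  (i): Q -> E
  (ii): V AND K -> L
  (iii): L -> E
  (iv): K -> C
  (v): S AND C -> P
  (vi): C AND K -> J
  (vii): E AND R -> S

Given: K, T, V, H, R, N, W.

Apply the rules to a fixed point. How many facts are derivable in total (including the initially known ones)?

[1] (ii) [V AND K -> L]; (iv) [K -> C]. ⇒ new: L, C.
[2] (iii) [L -> E]; (vi) [C AND K -> J]. ⇒ new: E, J.
[3] (vii) [E AND R -> S]. ⇒ new: S.
[4] (v) [S AND C -> P]. ⇒ new: P.
Closure: {C, E, H, J, K, L, N, P, R, S, T, V, W} — 13 facts.

13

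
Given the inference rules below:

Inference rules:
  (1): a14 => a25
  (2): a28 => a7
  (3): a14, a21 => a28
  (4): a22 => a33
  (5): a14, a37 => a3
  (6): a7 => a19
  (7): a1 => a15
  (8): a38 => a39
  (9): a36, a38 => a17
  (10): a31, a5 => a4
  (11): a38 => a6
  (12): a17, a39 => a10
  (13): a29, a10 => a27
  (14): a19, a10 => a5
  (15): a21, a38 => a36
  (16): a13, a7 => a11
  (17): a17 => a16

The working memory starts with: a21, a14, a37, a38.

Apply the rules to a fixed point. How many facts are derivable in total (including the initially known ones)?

16

Round 1 fires (1), (3), (5), (8), (11), (15), giving a25, a28, a3, a39, a6, a36.
Round 2 fires (2), (9), giving a7, a17.
Round 3 fires (6), (12), (17), giving a19, a10, a16.
Round 4 fires (14), giving a5.
Closure: {a10, a14, a16, a17, a19, a21, a25, a28, a3, a36, a37, a38, a39, a5, a6, a7} — 16 facts.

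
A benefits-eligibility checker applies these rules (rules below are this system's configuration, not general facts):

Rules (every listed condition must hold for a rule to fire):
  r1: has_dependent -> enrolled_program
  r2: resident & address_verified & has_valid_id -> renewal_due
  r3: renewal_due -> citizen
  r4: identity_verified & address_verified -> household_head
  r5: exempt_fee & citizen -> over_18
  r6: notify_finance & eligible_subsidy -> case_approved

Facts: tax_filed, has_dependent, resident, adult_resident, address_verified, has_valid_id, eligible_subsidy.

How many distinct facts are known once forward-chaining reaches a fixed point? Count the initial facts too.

Round 1: r1 [has_dependent -> enrolled_program]; r2 [resident & address_verified & has_valid_id -> renewal_due]. New: enrolled_program, renewal_due.
Round 2: r3 [renewal_due -> citizen]. New: citizen.
Closure: {address_verified, adult_resident, citizen, eligible_subsidy, enrolled_program, has_dependent, has_valid_id, renewal_due, resident, tax_filed} — 10 facts.

10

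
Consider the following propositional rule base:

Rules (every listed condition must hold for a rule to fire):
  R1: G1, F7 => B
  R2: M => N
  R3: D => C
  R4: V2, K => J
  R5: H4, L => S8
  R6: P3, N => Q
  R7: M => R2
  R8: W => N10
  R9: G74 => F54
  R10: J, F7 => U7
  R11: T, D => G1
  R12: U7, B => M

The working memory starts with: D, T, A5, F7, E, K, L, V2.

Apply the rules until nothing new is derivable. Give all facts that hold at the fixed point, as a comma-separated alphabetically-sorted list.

A5, B, C, D, E, F7, G1, J, K, L, M, N, R2, T, U7, V2

[1] R3 [D => C]; R4 [V2, K => J]; R11 [T, D => G1]. ⇒ new: C, J, G1.
[2] R1 [G1, F7 => B]; R10 [J, F7 => U7]. ⇒ new: B, U7.
[3] R12 [U7, B => M]. ⇒ new: M.
[4] R2 [M => N]; R7 [M => R2]. ⇒ new: N, R2.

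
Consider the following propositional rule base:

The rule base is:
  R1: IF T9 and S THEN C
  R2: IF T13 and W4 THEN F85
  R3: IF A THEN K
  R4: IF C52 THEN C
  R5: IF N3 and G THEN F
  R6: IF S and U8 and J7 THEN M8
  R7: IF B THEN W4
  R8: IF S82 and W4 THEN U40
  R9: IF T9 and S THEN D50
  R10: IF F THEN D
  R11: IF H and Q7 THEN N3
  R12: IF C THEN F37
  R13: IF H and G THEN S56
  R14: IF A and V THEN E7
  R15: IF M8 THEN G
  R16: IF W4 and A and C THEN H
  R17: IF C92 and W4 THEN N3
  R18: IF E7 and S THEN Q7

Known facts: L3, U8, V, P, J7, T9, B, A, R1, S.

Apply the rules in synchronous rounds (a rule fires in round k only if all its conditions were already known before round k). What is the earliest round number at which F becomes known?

4

Round 1: R1 [IF T9 and S THEN C]; R3 [IF A THEN K]; R6 [IF S and U8 and J7 THEN M8]; R7 [IF B THEN W4]; R9 [IF T9 and S THEN D50]; R14 [IF A and V THEN E7]. New: C, K, M8, W4, D50, E7.
Round 2: R12 [IF C THEN F37]; R15 [IF M8 THEN G]; R16 [IF W4 and A and C THEN H]; R18 [IF E7 and S THEN Q7]. New: F37, G, H, Q7.
Round 3: R11 [IF H and Q7 THEN N3]; R13 [IF H and G THEN S56]. New: N3, S56.
Round 4: R5 [IF N3 and G THEN F]. New: F.
F first appears in round 4.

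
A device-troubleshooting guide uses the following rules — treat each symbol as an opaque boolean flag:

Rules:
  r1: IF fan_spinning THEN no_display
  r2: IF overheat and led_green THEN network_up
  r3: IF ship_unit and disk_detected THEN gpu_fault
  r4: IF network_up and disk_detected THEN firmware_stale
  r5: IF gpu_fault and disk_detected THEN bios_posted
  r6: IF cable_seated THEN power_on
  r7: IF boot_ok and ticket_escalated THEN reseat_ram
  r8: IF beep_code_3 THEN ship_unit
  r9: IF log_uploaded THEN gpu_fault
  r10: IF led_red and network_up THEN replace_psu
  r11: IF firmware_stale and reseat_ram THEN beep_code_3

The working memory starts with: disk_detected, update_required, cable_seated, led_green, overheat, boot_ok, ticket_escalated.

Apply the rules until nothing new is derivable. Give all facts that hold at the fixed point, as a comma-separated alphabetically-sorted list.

Round 1: r2 [IF overheat and led_green THEN network_up]; r6 [IF cable_seated THEN power_on]; r7 [IF boot_ok and ticket_escalated THEN reseat_ram]. Adds network_up, power_on, reseat_ram.
Round 2: r4 [IF network_up and disk_detected THEN firmware_stale]. Adds firmware_stale.
Round 3: r11 [IF firmware_stale and reseat_ram THEN beep_code_3]. Adds beep_code_3.
Round 4: r8 [IF beep_code_3 THEN ship_unit]. Adds ship_unit.
Round 5: r3 [IF ship_unit and disk_detected THEN gpu_fault]. Adds gpu_fault.
Round 6: r5 [IF gpu_fault and disk_detected THEN bios_posted]. Adds bios_posted.

beep_code_3, bios_posted, boot_ok, cable_seated, disk_detected, firmware_stale, gpu_fault, led_green, network_up, overheat, power_on, reseat_ram, ship_unit, ticket_escalated, update_required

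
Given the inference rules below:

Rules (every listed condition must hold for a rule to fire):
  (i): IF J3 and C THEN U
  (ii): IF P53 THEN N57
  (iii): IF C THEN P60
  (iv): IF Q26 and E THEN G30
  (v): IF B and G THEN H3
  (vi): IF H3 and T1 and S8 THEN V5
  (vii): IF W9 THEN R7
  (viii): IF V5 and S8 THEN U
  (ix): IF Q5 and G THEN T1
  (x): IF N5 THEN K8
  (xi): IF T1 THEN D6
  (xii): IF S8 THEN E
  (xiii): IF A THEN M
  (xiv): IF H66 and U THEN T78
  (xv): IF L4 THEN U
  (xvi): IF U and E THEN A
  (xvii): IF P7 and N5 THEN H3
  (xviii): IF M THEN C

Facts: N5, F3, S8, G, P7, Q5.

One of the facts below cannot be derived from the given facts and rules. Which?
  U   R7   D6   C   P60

R7

[1] (ix) [IF Q5 and G THEN T1]; (x) [IF N5 THEN K8]; (xii) [IF S8 THEN E]; (xvii) [IF P7 and N5 THEN H3]. ⇒ new: T1, K8, E, H3.
[2] (vi) [IF H3 and T1 and S8 THEN V5]; (xi) [IF T1 THEN D6]. ⇒ new: V5, D6.
[3] (viii) [IF V5 and S8 THEN U]. ⇒ new: U.
[4] (xvi) [IF U and E THEN A]. ⇒ new: A.
[5] (xiii) [IF A THEN M]. ⇒ new: M.
[6] (xviii) [IF M THEN C]. ⇒ new: C.
[7] (iii) [IF C THEN P60]. ⇒ new: P60.
Derived: D6 (round 2), U (round 3), P60 (round 7), C (round 6). R7 never appears in any round.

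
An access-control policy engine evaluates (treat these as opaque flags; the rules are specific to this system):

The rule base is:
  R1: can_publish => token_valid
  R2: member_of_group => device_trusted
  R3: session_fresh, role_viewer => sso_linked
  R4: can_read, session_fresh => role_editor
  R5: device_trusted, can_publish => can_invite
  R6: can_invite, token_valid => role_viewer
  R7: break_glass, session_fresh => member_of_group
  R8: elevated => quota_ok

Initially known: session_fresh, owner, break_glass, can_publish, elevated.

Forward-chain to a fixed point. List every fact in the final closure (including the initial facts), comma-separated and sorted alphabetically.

[1] R1 [can_publish => token_valid]; R7 [break_glass, session_fresh => member_of_group]; R8 [elevated => quota_ok]. ⇒ new: token_valid, member_of_group, quota_ok.
[2] R2 [member_of_group => device_trusted]. ⇒ new: device_trusted.
[3] R5 [device_trusted, can_publish => can_invite]. ⇒ new: can_invite.
[4] R6 [can_invite, token_valid => role_viewer]. ⇒ new: role_viewer.
[5] R3 [session_fresh, role_viewer => sso_linked]. ⇒ new: sso_linked.

break_glass, can_invite, can_publish, device_trusted, elevated, member_of_group, owner, quota_ok, role_viewer, session_fresh, sso_linked, token_valid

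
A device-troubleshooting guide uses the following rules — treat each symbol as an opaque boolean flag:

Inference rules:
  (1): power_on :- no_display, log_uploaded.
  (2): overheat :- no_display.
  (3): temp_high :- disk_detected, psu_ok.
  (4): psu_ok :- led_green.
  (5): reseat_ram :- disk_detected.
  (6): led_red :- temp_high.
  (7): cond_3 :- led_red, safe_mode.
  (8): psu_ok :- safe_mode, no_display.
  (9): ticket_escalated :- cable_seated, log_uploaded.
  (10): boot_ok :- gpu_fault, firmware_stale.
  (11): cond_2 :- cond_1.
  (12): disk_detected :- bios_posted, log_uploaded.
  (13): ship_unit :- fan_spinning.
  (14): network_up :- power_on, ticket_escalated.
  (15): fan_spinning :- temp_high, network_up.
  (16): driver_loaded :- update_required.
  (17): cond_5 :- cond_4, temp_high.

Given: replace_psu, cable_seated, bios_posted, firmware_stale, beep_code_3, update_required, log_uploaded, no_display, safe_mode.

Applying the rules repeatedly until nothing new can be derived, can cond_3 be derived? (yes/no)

yes

[1] (1) [power_on :- no_display, log_uploaded.]; (2) [overheat :- no_display.]; (8) [psu_ok :- safe_mode, no_display.]; (9) [ticket_escalated :- cable_seated, log_uploaded.]; (12) [disk_detected :- bios_posted, log_uploaded.]; (16) [driver_loaded :- update_required.]. ⇒ new: power_on, overheat, psu_ok, ticket_escalated, disk_detected, driver_loaded.
[2] (3) [temp_high :- disk_detected, psu_ok.]; (5) [reseat_ram :- disk_detected.]; (14) [network_up :- power_on, ticket_escalated.]. ⇒ new: temp_high, reseat_ram, network_up.
[3] (6) [led_red :- temp_high.]; (15) [fan_spinning :- temp_high, network_up.]. ⇒ new: led_red, fan_spinning.
[4] (7) [cond_3 :- led_red, safe_mode.]; (13) [ship_unit :- fan_spinning.]. ⇒ new: cond_3, ship_unit.
cond_3 appears in round 4, so it is derivable.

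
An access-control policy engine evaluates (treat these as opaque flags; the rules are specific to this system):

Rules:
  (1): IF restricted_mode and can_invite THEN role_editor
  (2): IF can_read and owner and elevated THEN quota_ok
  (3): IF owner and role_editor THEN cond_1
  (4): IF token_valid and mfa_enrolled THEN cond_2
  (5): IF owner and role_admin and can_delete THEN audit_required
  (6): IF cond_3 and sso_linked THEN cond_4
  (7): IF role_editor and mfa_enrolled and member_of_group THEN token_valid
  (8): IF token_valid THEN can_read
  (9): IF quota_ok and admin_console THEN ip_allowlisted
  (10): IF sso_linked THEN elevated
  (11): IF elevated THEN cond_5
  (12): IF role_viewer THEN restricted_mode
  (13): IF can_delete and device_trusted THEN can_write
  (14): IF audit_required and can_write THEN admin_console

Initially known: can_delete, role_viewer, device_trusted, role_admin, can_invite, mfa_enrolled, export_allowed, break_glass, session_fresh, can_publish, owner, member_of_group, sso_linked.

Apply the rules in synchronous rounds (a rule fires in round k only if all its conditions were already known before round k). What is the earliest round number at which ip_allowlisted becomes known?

6

Round 1: (5) [IF owner and role_admin and can_delete THEN audit_required]; (10) [IF sso_linked THEN elevated]; (12) [IF role_viewer THEN restricted_mode]; (13) [IF can_delete and device_trusted THEN can_write]. New: audit_required, elevated, restricted_mode, can_write.
Round 2: (1) [IF restricted_mode and can_invite THEN role_editor]; (11) [IF elevated THEN cond_5]; (14) [IF audit_required and can_write THEN admin_console]. New: role_editor, cond_5, admin_console.
Round 3: (3) [IF owner and role_editor THEN cond_1]; (7) [IF role_editor and mfa_enrolled and member_of_group THEN token_valid]. New: cond_1, token_valid.
Round 4: (4) [IF token_valid and mfa_enrolled THEN cond_2]; (8) [IF token_valid THEN can_read]. New: cond_2, can_read.
Round 5: (2) [IF can_read and owner and elevated THEN quota_ok]. New: quota_ok.
Round 6: (9) [IF quota_ok and admin_console THEN ip_allowlisted]. New: ip_allowlisted.
ip_allowlisted first appears in round 6.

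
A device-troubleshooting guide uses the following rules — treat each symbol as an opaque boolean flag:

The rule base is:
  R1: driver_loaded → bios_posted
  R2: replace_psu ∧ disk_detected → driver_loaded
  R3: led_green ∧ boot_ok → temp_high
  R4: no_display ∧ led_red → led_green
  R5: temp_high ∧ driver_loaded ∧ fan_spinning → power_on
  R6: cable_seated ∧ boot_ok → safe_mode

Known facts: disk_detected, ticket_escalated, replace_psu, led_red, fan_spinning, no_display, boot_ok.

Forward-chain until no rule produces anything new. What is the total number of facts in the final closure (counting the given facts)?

[1] R2 [replace_psu ∧ disk_detected → driver_loaded]; R4 [no_display ∧ led_red → led_green]. ⇒ new: driver_loaded, led_green.
[2] R1 [driver_loaded → bios_posted]; R3 [led_green ∧ boot_ok → temp_high]. ⇒ new: bios_posted, temp_high.
[3] R5 [temp_high ∧ driver_loaded ∧ fan_spinning → power_on]. ⇒ new: power_on.
Closure: {bios_posted, boot_ok, disk_detected, driver_loaded, fan_spinning, led_green, led_red, no_display, power_on, replace_psu, temp_high, ticket_escalated} — 12 facts.

12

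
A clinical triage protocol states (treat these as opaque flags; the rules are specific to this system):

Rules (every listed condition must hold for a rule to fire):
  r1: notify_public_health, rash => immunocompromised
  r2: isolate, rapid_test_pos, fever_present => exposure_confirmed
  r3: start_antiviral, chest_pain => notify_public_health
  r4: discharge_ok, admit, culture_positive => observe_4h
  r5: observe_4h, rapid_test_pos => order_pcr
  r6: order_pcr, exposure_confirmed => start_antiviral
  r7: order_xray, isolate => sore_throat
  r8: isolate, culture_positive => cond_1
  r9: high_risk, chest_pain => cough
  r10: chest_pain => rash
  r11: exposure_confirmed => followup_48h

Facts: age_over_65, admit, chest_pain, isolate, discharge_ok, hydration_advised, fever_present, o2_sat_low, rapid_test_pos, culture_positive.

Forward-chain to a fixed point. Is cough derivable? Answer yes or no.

Round 1: r2 [isolate, rapid_test_pos, fever_present => exposure_confirmed]; r4 [discharge_ok, admit, culture_positive => observe_4h]; r8 [isolate, culture_positive => cond_1]; r10 [chest_pain => rash]. Adds exposure_confirmed, observe_4h, cond_1, rash.
Round 2: r5 [observe_4h, rapid_test_pos => order_pcr]; r11 [exposure_confirmed => followup_48h]. Adds order_pcr, followup_48h.
Round 3: r6 [order_pcr, exposure_confirmed => start_antiviral]. Adds start_antiviral.
Round 4: r3 [start_antiviral, chest_pain => notify_public_health]. Adds notify_public_health.
Round 5: r1 [notify_public_health, rash => immunocompromised]. Adds immunocompromised.
Fixed point reached. cough is concluded only by r9; r9 needs high_risk (never derived).

no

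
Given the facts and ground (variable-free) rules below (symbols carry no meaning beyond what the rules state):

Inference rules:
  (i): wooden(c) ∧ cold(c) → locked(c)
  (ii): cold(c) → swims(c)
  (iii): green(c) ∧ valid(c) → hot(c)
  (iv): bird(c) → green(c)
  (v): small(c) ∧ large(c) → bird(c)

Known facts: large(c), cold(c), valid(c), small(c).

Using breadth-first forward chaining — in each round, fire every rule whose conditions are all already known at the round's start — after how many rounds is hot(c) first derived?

[1] (ii) [cold(c) → swims(c)]; (v) [small(c) ∧ large(c) → bird(c)]. ⇒ new: swims(c), bird(c).
[2] (iv) [bird(c) → green(c)]. ⇒ new: green(c).
[3] (iii) [green(c) ∧ valid(c) → hot(c)]. ⇒ new: hot(c).
hot(c) first appears in round 3.

3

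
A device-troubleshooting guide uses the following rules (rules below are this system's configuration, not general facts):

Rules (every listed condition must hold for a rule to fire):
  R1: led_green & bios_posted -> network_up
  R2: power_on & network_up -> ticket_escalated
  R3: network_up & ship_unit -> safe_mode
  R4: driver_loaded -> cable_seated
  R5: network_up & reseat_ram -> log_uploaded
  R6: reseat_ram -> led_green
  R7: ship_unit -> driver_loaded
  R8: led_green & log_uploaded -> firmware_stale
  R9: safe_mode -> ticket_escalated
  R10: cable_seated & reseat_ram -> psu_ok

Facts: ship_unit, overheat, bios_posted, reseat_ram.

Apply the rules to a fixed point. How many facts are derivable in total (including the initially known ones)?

13

Round 1: R6 [reseat_ram -> led_green]; R7 [ship_unit -> driver_loaded]. Adds led_green, driver_loaded.
Round 2: R1 [led_green & bios_posted -> network_up]; R4 [driver_loaded -> cable_seated]. Adds network_up, cable_seated.
Round 3: R3 [network_up & ship_unit -> safe_mode]; R5 [network_up & reseat_ram -> log_uploaded]; R10 [cable_seated & reseat_ram -> psu_ok]. Adds safe_mode, log_uploaded, psu_ok.
Round 4: R8 [led_green & log_uploaded -> firmware_stale]; R9 [safe_mode -> ticket_escalated]. Adds firmware_stale, ticket_escalated.
Closure: {bios_posted, cable_seated, driver_loaded, firmware_stale, led_green, log_uploaded, network_up, overheat, psu_ok, reseat_ram, safe_mode, ship_unit, ticket_escalated} — 13 facts.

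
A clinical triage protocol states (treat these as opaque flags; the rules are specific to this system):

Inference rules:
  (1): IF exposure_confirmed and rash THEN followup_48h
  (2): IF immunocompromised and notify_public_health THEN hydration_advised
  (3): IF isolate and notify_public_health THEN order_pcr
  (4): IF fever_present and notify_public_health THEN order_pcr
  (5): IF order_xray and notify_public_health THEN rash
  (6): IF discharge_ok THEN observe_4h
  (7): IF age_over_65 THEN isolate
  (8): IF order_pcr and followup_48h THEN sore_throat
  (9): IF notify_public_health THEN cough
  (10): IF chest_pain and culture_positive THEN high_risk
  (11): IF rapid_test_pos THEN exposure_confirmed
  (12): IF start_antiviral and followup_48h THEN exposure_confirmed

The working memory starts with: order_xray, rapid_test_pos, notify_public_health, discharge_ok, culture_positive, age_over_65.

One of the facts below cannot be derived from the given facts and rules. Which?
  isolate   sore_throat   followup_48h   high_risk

high_risk

[1] (5) [IF order_xray and notify_public_health THEN rash]; (6) [IF discharge_ok THEN observe_4h]; (7) [IF age_over_65 THEN isolate]; (9) [IF notify_public_health THEN cough]; (11) [IF rapid_test_pos THEN exposure_confirmed]. ⇒ new: rash, observe_4h, isolate, cough, exposure_confirmed.
[2] (1) [IF exposure_confirmed and rash THEN followup_48h]; (3) [IF isolate and notify_public_health THEN order_pcr]. ⇒ new: followup_48h, order_pcr.
[3] (8) [IF order_pcr and followup_48h THEN sore_throat]. ⇒ new: sore_throat.
Derived: sore_throat (round 3), isolate (round 1), followup_48h (round 2). high_risk never appears in any round.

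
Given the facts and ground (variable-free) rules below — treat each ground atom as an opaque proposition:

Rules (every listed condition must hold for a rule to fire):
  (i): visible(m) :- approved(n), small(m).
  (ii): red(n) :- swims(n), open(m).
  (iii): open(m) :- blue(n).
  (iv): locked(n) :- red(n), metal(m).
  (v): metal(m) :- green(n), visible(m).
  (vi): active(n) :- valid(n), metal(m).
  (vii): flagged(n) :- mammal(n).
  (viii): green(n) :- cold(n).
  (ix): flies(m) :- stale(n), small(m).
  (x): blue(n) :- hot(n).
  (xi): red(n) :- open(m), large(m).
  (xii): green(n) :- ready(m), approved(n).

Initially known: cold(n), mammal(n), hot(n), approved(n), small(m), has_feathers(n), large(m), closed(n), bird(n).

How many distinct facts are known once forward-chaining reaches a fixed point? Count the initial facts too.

17

Round 1: (i) [visible(m) :- approved(n), small(m).]; (vii) [flagged(n) :- mammal(n).]; (viii) [green(n) :- cold(n).]; (x) [blue(n) :- hot(n).]. Adds visible(m), flagged(n), green(n), blue(n).
Round 2: (iii) [open(m) :- blue(n).]; (v) [metal(m) :- green(n), visible(m).]. Adds open(m), metal(m).
Round 3: (xi) [red(n) :- open(m), large(m).]. Adds red(n).
Round 4: (iv) [locked(n) :- red(n), metal(m).]. Adds locked(n).
Closure: {approved(n), bird(n), blue(n), closed(n), cold(n), flagged(n), green(n), has_feathers(n), hot(n), large(m), locked(n), mammal(n), metal(m), open(m), red(n), small(m), visible(m)} — 17 facts.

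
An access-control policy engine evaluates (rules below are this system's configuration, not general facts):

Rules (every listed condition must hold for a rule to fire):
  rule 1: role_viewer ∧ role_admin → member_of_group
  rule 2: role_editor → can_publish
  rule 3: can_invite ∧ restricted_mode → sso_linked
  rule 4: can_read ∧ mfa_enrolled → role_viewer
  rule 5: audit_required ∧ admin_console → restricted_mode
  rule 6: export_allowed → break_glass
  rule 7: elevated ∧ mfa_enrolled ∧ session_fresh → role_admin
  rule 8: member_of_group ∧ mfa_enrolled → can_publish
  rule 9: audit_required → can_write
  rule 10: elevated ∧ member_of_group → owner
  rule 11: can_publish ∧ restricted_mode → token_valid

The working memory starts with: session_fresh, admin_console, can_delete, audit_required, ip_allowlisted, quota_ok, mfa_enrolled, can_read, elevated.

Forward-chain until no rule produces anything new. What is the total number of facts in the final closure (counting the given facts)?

Round 1 — rule 4, rule 5, rule 7, rule 9, derive role_viewer, restricted_mode, role_admin, can_write.
Round 2 — rule 1, derive member_of_group.
Round 3 — rule 8, rule 10, derive can_publish, owner.
Round 4 — rule 11, derive token_valid.
Closure: {admin_console, audit_required, can_delete, can_publish, can_read, can_write, elevated, ip_allowlisted, member_of_group, mfa_enrolled, owner, quota_ok, restricted_mode, role_admin, role_viewer, session_fresh, token_valid} — 17 facts.

17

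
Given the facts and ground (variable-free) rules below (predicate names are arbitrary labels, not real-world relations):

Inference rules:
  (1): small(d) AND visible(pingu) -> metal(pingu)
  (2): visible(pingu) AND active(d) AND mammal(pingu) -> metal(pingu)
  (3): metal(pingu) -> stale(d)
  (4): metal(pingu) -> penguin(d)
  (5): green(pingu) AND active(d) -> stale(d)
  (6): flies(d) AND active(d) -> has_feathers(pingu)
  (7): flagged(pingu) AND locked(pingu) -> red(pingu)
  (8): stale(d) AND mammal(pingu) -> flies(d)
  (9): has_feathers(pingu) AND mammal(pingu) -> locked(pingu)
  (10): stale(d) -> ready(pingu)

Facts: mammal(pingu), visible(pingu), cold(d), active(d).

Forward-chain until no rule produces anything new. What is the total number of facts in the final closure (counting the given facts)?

11

Round 1: (2) [visible(pingu) AND active(d) AND mammal(pingu) -> metal(pingu)]. Adds metal(pingu).
Round 2: (3) [metal(pingu) -> stale(d)]; (4) [metal(pingu) -> penguin(d)]. Adds stale(d), penguin(d).
Round 3: (8) [stale(d) AND mammal(pingu) -> flies(d)]; (10) [stale(d) -> ready(pingu)]. Adds flies(d), ready(pingu).
Round 4: (6) [flies(d) AND active(d) -> has_feathers(pingu)]. Adds has_feathers(pingu).
Round 5: (9) [has_feathers(pingu) AND mammal(pingu) -> locked(pingu)]. Adds locked(pingu).
Closure: {active(d), cold(d), flies(d), has_feathers(pingu), locked(pingu), mammal(pingu), metal(pingu), penguin(d), ready(pingu), stale(d), visible(pingu)} — 11 facts.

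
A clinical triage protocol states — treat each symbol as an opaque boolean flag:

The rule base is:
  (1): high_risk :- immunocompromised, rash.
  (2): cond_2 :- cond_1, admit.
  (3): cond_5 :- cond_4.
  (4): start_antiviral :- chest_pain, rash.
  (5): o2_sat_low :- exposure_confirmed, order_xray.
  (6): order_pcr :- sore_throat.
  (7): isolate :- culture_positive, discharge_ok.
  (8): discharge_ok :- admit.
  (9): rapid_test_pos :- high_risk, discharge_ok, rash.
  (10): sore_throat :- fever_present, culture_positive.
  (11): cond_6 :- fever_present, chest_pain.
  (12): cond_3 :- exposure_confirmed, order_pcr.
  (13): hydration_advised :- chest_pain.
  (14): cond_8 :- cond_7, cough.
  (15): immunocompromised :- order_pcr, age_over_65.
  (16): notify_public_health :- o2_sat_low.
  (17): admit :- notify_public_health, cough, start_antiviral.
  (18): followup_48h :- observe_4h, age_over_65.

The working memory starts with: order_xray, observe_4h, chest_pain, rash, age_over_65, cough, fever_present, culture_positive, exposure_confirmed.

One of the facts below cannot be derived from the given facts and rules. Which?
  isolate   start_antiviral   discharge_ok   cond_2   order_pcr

Round 1 — (4), (5), (10), (11), (13), (18), derive start_antiviral, o2_sat_low, sore_throat, cond_6, hydration_advised, followup_48h.
Round 2 — (6), (16), derive order_pcr, notify_public_health.
Round 3 — (12), (15), (17), derive cond_3, immunocompromised, admit.
Round 4 — (1), (8), derive high_risk, discharge_ok.
Round 5 — (7), (9), derive isolate, rapid_test_pos.
Derived: isolate (round 5), order_pcr (round 2), discharge_ok (round 4), start_antiviral (round 1). cond_2 never appears in any round.

cond_2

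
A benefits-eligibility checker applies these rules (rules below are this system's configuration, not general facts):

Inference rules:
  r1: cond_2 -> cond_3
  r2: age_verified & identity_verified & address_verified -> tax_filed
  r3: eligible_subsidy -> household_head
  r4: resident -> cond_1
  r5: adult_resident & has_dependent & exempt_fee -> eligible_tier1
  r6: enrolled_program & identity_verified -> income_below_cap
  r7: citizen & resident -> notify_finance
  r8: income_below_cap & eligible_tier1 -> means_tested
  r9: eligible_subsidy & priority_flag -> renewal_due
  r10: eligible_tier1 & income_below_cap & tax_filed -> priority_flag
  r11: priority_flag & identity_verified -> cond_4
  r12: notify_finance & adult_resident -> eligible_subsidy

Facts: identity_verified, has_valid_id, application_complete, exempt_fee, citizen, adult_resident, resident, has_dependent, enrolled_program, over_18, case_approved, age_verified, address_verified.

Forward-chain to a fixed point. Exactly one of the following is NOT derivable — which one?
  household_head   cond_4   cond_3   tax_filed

cond_3

Round 1 — r2, r4, r5, r6, r7, derive tax_filed, cond_1, eligible_tier1, income_below_cap, notify_finance.
Round 2 — r8, r10, r12, derive means_tested, priority_flag, eligible_subsidy.
Round 3 — r3, r9, r11, derive household_head, renewal_due, cond_4.
Derived: tax_filed (round 1), household_head (round 3), cond_4 (round 3). cond_3 never appears in any round.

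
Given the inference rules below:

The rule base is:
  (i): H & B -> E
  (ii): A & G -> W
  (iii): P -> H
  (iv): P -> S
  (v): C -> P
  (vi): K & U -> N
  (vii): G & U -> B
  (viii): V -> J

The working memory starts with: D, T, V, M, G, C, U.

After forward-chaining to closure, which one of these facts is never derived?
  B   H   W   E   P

Round 1 — (v), (vii), (viii), derive P, B, J.
Round 2 — (iii), (iv), derive H, S.
Round 3 — (i), derive E.
Derived: E (round 3), H (round 2), B (round 1), P (round 1). W never appears in any round.

W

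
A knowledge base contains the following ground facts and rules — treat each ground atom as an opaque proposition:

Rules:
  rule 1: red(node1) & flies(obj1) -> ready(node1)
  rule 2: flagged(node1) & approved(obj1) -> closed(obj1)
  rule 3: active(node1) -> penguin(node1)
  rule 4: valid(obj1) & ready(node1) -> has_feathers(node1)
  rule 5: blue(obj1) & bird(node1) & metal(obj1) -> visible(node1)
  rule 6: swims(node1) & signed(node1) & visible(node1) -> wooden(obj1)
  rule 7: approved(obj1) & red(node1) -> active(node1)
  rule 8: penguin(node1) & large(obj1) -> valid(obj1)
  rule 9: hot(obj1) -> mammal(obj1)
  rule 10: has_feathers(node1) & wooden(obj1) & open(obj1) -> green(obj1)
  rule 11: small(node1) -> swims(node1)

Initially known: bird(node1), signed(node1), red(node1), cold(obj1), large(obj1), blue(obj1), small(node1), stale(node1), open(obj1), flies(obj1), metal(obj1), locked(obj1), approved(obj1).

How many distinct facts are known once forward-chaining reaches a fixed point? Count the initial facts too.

22

Round 1 fires rule 1, rule 5, rule 7, rule 11, giving ready(node1), visible(node1), active(node1), swims(node1).
Round 2 fires rule 3, rule 6, giving penguin(node1), wooden(obj1).
Round 3 fires rule 8, giving valid(obj1).
Round 4 fires rule 4, giving has_feathers(node1).
Round 5 fires rule 10, giving green(obj1).
Closure: {active(node1), approved(obj1), bird(node1), blue(obj1), cold(obj1), flies(obj1), green(obj1), has_feathers(node1), large(obj1), locked(obj1), metal(obj1), open(obj1), penguin(node1), ready(node1), red(node1), signed(node1), small(node1), stale(node1), swims(node1), valid(obj1), visible(node1), wooden(obj1)} — 22 facts.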